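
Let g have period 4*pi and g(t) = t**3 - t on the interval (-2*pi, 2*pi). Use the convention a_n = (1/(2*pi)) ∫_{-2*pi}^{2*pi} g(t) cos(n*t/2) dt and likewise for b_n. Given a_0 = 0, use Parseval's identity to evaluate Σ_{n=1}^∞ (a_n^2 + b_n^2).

Parseval: a_0^2/2 + Σ_{n≥1} (a_n^2+b_n^2) = (1/(2*pi)) ∫_{-2*pi}^{2*pi} g(t)^2 dt = 8*pi**2*(-168*pi**2 + 35 + 240*pi**4)/105.
Subtract a_0^2/2 = 0: Σ (a_n^2+b_n^2) = 8*pi**2*(-168*pi**2 + 35 + 240*pi**4)/105.

8*pi**2*(-168*pi**2 + 35 + 240*pi**4)/105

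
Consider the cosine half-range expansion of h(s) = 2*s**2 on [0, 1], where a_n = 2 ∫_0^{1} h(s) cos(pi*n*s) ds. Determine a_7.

-8/(49*pi**2)

a_7 = 2 ∫_0^{1} (2*s**2) cos(7*pi*s) ds.
Integrating by parts twice (tabular method), an antiderivative of (2*s**2) cos(7*pi*s) is 2*s**2*sin(7*pi*s)/(7*pi) + 4*s*cos(7*pi*s)/(49*pi**2) - 4*sin(7*pi*s)/(343*pi**3); evaluating from 0 to 1: ∫_{0}^{1} (2*s**2) cos(7*pi*s) ds = (-4/(49*pi**2)) - (0) = -4/(49*pi**2).
Hence a_7 = 2·(-4/(49*pi**2)) = -8/(49*pi**2).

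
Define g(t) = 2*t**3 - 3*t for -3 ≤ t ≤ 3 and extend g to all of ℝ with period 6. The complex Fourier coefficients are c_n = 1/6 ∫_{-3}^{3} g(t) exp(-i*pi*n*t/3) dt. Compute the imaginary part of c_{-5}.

-324/(125*pi**3) + 9/pi

Since g is real-valued, Im(c_{-5}) = -1/6 ∫_{-3}^{3} g(t) sin(-5*pi*t/3) dt = b_{5}/2.
g is odd and sin(-5*pi*t/3) is odd, so the integrand is even: ∫_{-3}^{3} g(t) sin(-5*pi*t/3) dt = 2∫_0^{3} g(t) sin(-5*pi*t/3) dt.
Integrating by parts three times (tabular method), an antiderivative of (2*t**3 - 3*t) sin(-5*pi*t/3) is 6*t**3*cos(5*pi*t/3)/(5*pi) - 54*t**2*sin(5*pi*t/3)/(25*pi**2) - 9*t*cos(5*pi*t/3)/(5*pi) - 324*t*cos(5*pi*t/3)/(125*pi**3) + 972*sin(5*pi*t/3)/(625*pi**4) + 27*sin(5*pi*t/3)/(25*pi**2); evaluating from 0 to 3: ∫_{0}^{3} (2*t**3 - 3*t) sin(-5*pi*t/3) dt = (-27/pi + 972/(125*pi**3)) - (0) = -27/pi + 972/(125*pi**3).
So ∫_{-3}^{3} g(t) sin(-5*pi*t/3) dt = -54/pi + 1944/(125*pi**3).
Hence Im(c_{-5}) = (-1/6)·(-54/pi + 1944/(125*pi**3)) = -324/(125*pi**3) + 9/pi.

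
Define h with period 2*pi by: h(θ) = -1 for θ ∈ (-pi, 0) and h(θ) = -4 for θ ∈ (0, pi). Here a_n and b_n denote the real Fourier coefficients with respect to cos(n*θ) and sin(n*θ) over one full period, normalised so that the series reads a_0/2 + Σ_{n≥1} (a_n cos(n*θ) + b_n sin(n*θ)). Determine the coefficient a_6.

a_6 = 1/pi ∫_{-pi}^{pi} h(θ) cos(6*θ) dθ.
Split the integral at the breakpoints.
Directly, an antiderivative of (-1) cos(6*θ) is -sin(6*θ)/6; evaluating from -pi to 0: ∫_{-pi}^{0} (-1) cos(6*θ) dθ = (0) - (0) = 0.
Directly, an antiderivative of (-4) cos(6*θ) is -2*sin(6*θ)/3; evaluating from 0 to pi: ∫_{0}^{pi} (-4) cos(6*θ) dθ = (0) - (0) = 0.
Summing the pieces and multiplying by (1/pi) gives a_6 = 0.

0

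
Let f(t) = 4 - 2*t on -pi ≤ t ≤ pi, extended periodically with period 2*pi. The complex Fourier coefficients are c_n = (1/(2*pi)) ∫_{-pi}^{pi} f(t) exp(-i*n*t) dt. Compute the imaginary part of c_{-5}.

-2/5

Since f is real-valued, Im(c_{-5}) = -(1/(2*pi)) ∫_{-pi}^{pi} f(t) sin(-5*t) dt = b_{5}/2.
Integrating by parts (boundary term plus one more integral), an antiderivative of (4 - 2*t) sin(-5*t) is -2*t*cos(5*t)/5 + 2*sin(5*t)/25 + 4*cos(5*t)/5; evaluating from -pi to pi: ∫_{-pi}^{pi} (4 - 2*t) sin(-5*t) dt = (-4/5 + 2*pi/5) - (-2*pi/5 - 4/5) = 4*pi/5.
Hence Im(c_{-5}) = (-1/(2*pi))·(4*pi/5) = -2/5.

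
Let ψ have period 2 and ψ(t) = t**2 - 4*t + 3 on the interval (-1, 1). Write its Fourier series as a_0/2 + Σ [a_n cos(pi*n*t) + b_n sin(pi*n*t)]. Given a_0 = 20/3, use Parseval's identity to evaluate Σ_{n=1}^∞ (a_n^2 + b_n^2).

Parseval: a_0^2/2 + Σ_{n≥1} (a_n^2+b_n^2) = ∫_{-1}^{1} ψ(t)^2 dt = 496/15.
Subtract a_0^2/2 = 200/9: Σ (a_n^2+b_n^2) = 488/45.

488/45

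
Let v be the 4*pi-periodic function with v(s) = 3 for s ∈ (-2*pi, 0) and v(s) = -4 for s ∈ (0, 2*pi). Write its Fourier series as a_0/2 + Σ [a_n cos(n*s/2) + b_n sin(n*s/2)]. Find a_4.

0

a_4 = (1/(2*pi)) ∫_{-2*pi}^{2*pi} v(s) cos(2*s) ds.
Split the integral at the breakpoints.
Directly, an antiderivative of (3) cos(2*s) is 3*sin(2*s)/2; evaluating from -2*pi to 0: ∫_{-2*pi}^{0} (3) cos(2*s) ds = (0) - (0) = 0.
Directly, an antiderivative of (-4) cos(2*s) is -2*sin(2*s); evaluating from 0 to 2*pi: ∫_{0}^{2*pi} (-4) cos(2*s) ds = (0) - (0) = 0.
Summing the pieces and multiplying by (1/(2*pi)) gives a_4 = 0.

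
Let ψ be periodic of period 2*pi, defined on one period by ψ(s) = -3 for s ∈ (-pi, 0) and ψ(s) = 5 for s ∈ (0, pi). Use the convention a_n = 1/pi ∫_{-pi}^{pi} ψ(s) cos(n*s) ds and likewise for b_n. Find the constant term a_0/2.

1

a_0 = 1/pi ∫_{-pi}^{pi} ψ(s) ds = 1/pi · (2*pi) = 2.
So the constant term a_0/2 = 1.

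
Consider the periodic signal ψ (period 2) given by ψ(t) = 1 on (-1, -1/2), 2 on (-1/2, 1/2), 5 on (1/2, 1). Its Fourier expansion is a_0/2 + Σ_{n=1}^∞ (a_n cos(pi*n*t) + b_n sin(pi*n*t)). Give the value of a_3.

a_3 = ∫_{-1}^{1} ψ(t) cos(3*pi*t) dt.
Split the integral at the breakpoints.
Directly, an antiderivative of (1) cos(3*pi*t) is sin(3*pi*t)/(3*pi); evaluating from -1 to -1/2: ∫_{-1}^{-1/2} (1) cos(3*pi*t) dt = (1/(3*pi)) - (0) = 1/(3*pi).
Directly, an antiderivative of (2) cos(3*pi*t) is 2*sin(3*pi*t)/(3*pi); evaluating from -1/2 to 1/2: ∫_{-1/2}^{1/2} (2) cos(3*pi*t) dt = (-2/(3*pi)) - (2/(3*pi)) = -4/(3*pi).
Directly, an antiderivative of (5) cos(3*pi*t) is 5*sin(3*pi*t)/(3*pi); evaluating from 1/2 to 1: ∫_{1/2}^{1} (5) cos(3*pi*t) dt = (0) - (-5/(3*pi)) = 5/(3*pi).
Summing the pieces gives a_3 = 2/(3*pi).

2/(3*pi)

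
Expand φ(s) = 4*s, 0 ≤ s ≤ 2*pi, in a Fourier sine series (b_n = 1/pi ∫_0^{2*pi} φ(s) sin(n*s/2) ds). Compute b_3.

b_3 = 1/pi ∫_0^{2*pi} (4*s) sin(3*s/2) ds.
Integrating by parts (boundary term plus one more integral), an antiderivative of (4*s) sin(3*s/2) is -8*s*cos(3*s/2)/3 + 16*sin(3*s/2)/9; evaluating from 0 to 2*pi: ∫_{0}^{2*pi} (4*s) sin(3*s/2) ds = (16*pi/3) - (0) = 16*pi/3.
Hence b_3 = (1/pi)·(16*pi/3) = 16/3.

16/3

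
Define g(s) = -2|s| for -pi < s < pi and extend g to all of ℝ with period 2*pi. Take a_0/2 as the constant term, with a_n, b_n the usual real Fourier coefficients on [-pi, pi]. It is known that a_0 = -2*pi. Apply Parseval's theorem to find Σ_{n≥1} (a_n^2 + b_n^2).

2*pi**2/3

Parseval: a_0^2/2 + Σ_{n≥1} (a_n^2+b_n^2) = 1/pi ∫_{-pi}^{pi} g(s)^2 ds = 8*pi**2/3.
Subtract a_0^2/2 = 2*pi**2: Σ (a_n^2+b_n^2) = 2*pi**2/3.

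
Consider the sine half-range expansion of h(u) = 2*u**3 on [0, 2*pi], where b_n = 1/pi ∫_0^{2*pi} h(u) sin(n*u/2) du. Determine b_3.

b_3 = 1/pi ∫_0^{2*pi} (2*u**3) sin(3*u/2) du.
Integrating by parts three times (tabular method), an antiderivative of (2*u**3) sin(3*u/2) is -4*u**3*cos(3*u/2)/3 + 8*u**2*sin(3*u/2)/3 + 32*u*cos(3*u/2)/9 - 64*sin(3*u/2)/27; evaluating from 0 to 2*pi: ∫_{0}^{2*pi} (2*u**3) sin(3*u/2) du = (32*pi*(-2 + 3*pi**2)/9) - (0) = 32*pi*(-2 + 3*pi**2)/9.
Hence b_3 = (1/pi)·(32*pi*(-2 + 3*pi**2)/9) = -64/9 + 32*pi**2/3.

-64/9 + 32*pi**2/3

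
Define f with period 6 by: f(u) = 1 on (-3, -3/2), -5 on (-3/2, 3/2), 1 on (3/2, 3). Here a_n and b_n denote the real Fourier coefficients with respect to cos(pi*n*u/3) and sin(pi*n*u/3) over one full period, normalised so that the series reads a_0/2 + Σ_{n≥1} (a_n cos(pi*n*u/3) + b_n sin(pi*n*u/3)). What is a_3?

a_3 = 1/3 ∫_{-3}^{3} f(u) cos(pi*u) du.
f is even and cos(pi*u) is even, so the integrand is even and a_3 = 2/3 ∫_0^{3} f(u) cos(pi*u) du.
Split the integral at the breakpoints.
Directly, an antiderivative of (-5) cos(pi*u) is -5*sin(pi*u)/pi; evaluating from 0 to 3/2: ∫_{0}^{3/2} (-5) cos(pi*u) du = (5/pi) - (0) = 5/pi.
Directly, an antiderivative of (1) cos(pi*u) is sin(pi*u)/pi; evaluating from 3/2 to 3: ∫_{3/2}^{3} (1) cos(pi*u) du = (0) - (-1/pi) = 1/pi.
Summing the pieces and multiplying by (2/3) gives a_3 = 4/pi.

4/pi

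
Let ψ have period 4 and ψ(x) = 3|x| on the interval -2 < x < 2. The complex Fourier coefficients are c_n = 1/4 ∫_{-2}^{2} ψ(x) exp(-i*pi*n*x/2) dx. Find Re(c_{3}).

-4/(3*pi**2)

Since ψ is real-valued, Re(c_{3}) = 1/4 ∫_{-2}^{2} ψ(x) cos(3*pi*x/2) dx = a_{3}/2.
ψ is even and cos(3*pi*x/2) is even, so the integrand is even: ∫_{-2}^{2} ψ(x) cos(3*pi*x/2) dx = 2∫_0^{2} ψ(x) cos(3*pi*x/2) dx.
Integrating by parts (boundary term plus one more integral), an antiderivative of (3*x) cos(3*pi*x/2) is 2*x*sin(3*pi*x/2)/pi + 4*cos(3*pi*x/2)/(3*pi**2); evaluating from 0 to 2: ∫_{0}^{2} (3*x) cos(3*pi*x/2) dx = (-4/(3*pi**2)) - (4/(3*pi**2)) = -8/(3*pi**2).
So ∫_{-2}^{2} ψ(x) cos(3*pi*x/2) dx = -16/(3*pi**2).
Hence Re(c_{3}) = (1/4)·(-16/(3*pi**2)) = -4/(3*pi**2).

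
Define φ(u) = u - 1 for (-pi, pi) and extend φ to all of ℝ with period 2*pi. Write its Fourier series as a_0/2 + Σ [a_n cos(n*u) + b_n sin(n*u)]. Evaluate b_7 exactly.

b_7 = 1/pi ∫_{-pi}^{pi} φ(u) sin(7*u) du.
Integrating by parts (boundary term plus one more integral), an antiderivative of (u - 1) sin(7*u) is -u*cos(7*u)/7 + sin(7*u)/49 + cos(7*u)/7; evaluating from -pi to pi: ∫_{-pi}^{pi} (u - 1) sin(7*u) du = (-1/7 + pi/7) - (-pi/7 - 1/7) = 2*pi/7.
Hence b_7 = (1/pi)·(2*pi/7) = 2/7.

2/7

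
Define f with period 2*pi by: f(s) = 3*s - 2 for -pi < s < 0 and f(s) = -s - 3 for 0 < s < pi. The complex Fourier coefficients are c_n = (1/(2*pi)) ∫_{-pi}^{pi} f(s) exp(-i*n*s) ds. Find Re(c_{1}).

4/pi

Since f is real-valued, Re(c_{1}) = (1/(2*pi)) ∫_{-pi}^{pi} f(s) cos(s) ds = a_{1}/2.
Split the integral at the breakpoints.
Integrating by parts (boundary term plus one more integral), an antiderivative of (3*s - 2) cos(s) is 3*s*sin(s) - 2*sin(s) + 3*cos(s); evaluating from -pi to 0: ∫_{-pi}^{0} (3*s - 2) cos(s) ds = (3) - (-3) = 6.
Integrating by parts (boundary term plus one more integral), an antiderivative of (-s - 3) cos(s) is -s*sin(s) - 3*sin(s) - cos(s); evaluating from 0 to pi: ∫_{0}^{pi} (-s - 3) cos(s) ds = (1) - (-1) = 2.
So ∫_{-pi}^{pi} f(s) cos(s) ds = 8.
Hence Re(c_{1}) = (1/(2*pi))·(8) = 4/pi.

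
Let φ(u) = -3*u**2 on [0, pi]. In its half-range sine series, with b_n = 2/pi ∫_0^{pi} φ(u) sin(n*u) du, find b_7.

6*(4 - 49*pi**2)/(343*pi)

b_7 = 2/pi ∫_0^{pi} (-3*u**2) sin(7*u) du.
Integrating by parts twice (tabular method), an antiderivative of (-3*u**2) sin(7*u) is 3*u**2*cos(7*u)/7 - 6*u*sin(7*u)/49 - 6*cos(7*u)/343; evaluating from 0 to pi: ∫_{0}^{pi} (-3*u**2) sin(7*u) du = (6/343 - 3*pi**2/7) - (-6/343) = 12/343 - 3*pi**2/7.
Hence b_7 = (2/pi)·(12/343 - 3*pi**2/7) = 6*(4 - 49*pi**2)/(343*pi).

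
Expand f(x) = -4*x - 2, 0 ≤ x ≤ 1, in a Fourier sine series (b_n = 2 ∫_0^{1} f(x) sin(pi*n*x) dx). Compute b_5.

-16/(5*pi)

b_5 = 2 ∫_0^{1} (-4*x - 2) sin(5*pi*x) dx.
Integrating by parts (boundary term plus one more integral), an antiderivative of (-4*x - 2) sin(5*pi*x) is 4*x*cos(5*pi*x)/(5*pi) - 4*sin(5*pi*x)/(25*pi**2) + 2*cos(5*pi*x)/(5*pi); evaluating from 0 to 1: ∫_{0}^{1} (-4*x - 2) sin(5*pi*x) dx = (-6/(5*pi)) - (2/(5*pi)) = -8/(5*pi).
Hence b_5 = 2·(-8/(5*pi)) = -16/(5*pi).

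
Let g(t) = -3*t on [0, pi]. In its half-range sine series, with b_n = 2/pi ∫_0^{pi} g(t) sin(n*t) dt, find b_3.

b_3 = 2/pi ∫_0^{pi} (-3*t) sin(3*t) dt.
Integrating by parts (boundary term plus one more integral), an antiderivative of (-3*t) sin(3*t) is t*cos(3*t) - sin(3*t)/3; evaluating from 0 to pi: ∫_{0}^{pi} (-3*t) sin(3*t) dt = (-pi) - (0) = -pi.
Hence b_3 = (2/pi)·(-pi) = -2.

-2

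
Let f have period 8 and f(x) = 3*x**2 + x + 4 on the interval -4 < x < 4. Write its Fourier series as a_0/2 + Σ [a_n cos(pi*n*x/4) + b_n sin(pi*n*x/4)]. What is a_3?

a_3 = 1/4 ∫_{-4}^{4} f(x) cos(3*pi*x/4) dx.
Integrating by parts twice (tabular method), an antiderivative of (3*x**2 + x + 4) cos(3*pi*x/4) is 4*x**2*sin(3*pi*x/4)/pi + 4*x*sin(3*pi*x/4)/(3*pi) + 32*x*cos(3*pi*x/4)/(3*pi**2) - 128*sin(3*pi*x/4)/(9*pi**3) + 16*sin(3*pi*x/4)/(3*pi) + 16*cos(3*pi*x/4)/(9*pi**2); evaluating from -4 to 4: ∫_{-4}^{4} (3*x**2 + x + 4) cos(3*pi*x/4) dx = (-400/(9*pi**2)) - (368/(9*pi**2)) = -256/(3*pi**2).
Hence a_3 = (1/4)·(-256/(3*pi**2)) = -64/(3*pi**2).

-64/(3*pi**2)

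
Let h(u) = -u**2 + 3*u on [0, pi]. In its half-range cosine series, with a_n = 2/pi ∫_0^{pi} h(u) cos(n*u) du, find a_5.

4*(-3 + pi)/(25*pi)

a_5 = 2/pi ∫_0^{pi} (-u**2 + 3*u) cos(5*u) du.
Integrating by parts twice (tabular method), an antiderivative of (-u**2 + 3*u) cos(5*u) is -u**2*sin(5*u)/5 + 3*u*sin(5*u)/5 - 2*u*cos(5*u)/25 + 2*sin(5*u)/125 + 3*cos(5*u)/25; evaluating from 0 to pi: ∫_{0}^{pi} (-u**2 + 3*u) cos(5*u) du = (-3/25 + 2*pi/25) - (3/25) = -6/25 + 2*pi/25.
Hence a_5 = (2/pi)·(-6/25 + 2*pi/25) = 4*(-3 + pi)/(25*pi).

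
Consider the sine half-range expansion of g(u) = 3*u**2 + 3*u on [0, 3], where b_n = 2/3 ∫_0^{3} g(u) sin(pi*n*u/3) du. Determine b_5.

b_5 = 2/3 ∫_0^{3} (3*u**2 + 3*u) sin(5*pi*u/3) du.
Integrating by parts twice (tabular method), an antiderivative of (3*u**2 + 3*u) sin(5*pi*u/3) is -9*u**2*cos(5*pi*u/3)/(5*pi) + 54*u*sin(5*pi*u/3)/(25*pi**2) - 9*u*cos(5*pi*u/3)/(5*pi) + 27*sin(5*pi*u/3)/(25*pi**2) + 162*cos(5*pi*u/3)/(125*pi**3); evaluating from 0 to 3: ∫_{0}^{3} (3*u**2 + 3*u) sin(5*pi*u/3) du = (54*(-3 + 50*pi**2)/(125*pi**3)) - (162/(125*pi**3)) = 108*(-3 + 25*pi**2)/(125*pi**3).
Hence b_5 = (2/3)·(108*(-3 + 25*pi**2)/(125*pi**3)) = 72*(-3 + 25*pi**2)/(125*pi**3).

72*(-3 + 25*pi**2)/(125*pi**3)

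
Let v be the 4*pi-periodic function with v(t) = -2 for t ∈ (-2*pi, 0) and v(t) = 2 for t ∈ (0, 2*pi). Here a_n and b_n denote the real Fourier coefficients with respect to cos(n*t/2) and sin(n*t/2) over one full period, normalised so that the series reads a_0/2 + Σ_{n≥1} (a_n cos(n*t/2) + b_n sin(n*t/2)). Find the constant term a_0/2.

0

a_0 = (1/(2*pi)) ∫_{-2*pi}^{2*pi} v(t) dt = (1/(2*pi)) · (0) = 0.
So the constant term a_0/2 = 0.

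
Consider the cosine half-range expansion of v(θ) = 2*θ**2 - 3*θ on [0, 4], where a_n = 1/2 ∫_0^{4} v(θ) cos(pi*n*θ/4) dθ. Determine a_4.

a_4 = 1/2 ∫_0^{4} (2*θ**2 - 3*θ) cos(pi*θ) dθ.
Integrating by parts twice (tabular method), an antiderivative of (2*θ**2 - 3*θ) cos(pi*θ) is 2*θ**2*sin(pi*θ)/pi - 3*θ*sin(pi*θ)/pi + 4*θ*cos(pi*θ)/pi**2 - 4*sin(pi*θ)/pi**3 - 3*cos(pi*θ)/pi**2; evaluating from 0 to 4: ∫_{0}^{4} (2*θ**2 - 3*θ) cos(pi*θ) dθ = (13/pi**2) - (-3/pi**2) = 16/pi**2.
Hence a_4 = (1/2)·(16/pi**2) = 8/pi**2.

8/pi**2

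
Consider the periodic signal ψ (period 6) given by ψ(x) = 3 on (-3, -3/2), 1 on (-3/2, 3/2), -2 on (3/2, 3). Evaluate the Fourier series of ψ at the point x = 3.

At x = 3 the one-sided limits are ψ(3^-) = -2 and ψ(3^+) = 3.
By Dirichlet's theorem the series converges to their average, [(-2) + (3)]/2 = 1/2.

1/2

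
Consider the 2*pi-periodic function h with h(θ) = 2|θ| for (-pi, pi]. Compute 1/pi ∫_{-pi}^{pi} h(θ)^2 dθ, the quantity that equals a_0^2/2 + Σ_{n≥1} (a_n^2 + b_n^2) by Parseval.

1/pi ∫_{-pi}^{pi} h(θ)^2 dθ = 1/pi · (8*pi**3/3) = 8*pi**2/3.

8*pi**2/3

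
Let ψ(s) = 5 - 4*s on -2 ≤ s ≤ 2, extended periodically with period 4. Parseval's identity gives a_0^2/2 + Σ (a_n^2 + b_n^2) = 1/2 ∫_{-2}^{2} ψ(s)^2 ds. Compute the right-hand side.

278/3

1/2 ∫_{-2}^{2} ψ(s)^2 ds = 1/2 · (556/3) = 278/3.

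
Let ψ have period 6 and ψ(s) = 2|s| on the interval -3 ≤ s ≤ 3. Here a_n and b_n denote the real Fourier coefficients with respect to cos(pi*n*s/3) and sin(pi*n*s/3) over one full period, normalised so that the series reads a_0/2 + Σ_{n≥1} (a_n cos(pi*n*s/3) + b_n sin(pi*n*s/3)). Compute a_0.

6

a_0 = 1/3 ∫_{-3}^{3} ψ(s) ds = 1/3 · (18) = 6.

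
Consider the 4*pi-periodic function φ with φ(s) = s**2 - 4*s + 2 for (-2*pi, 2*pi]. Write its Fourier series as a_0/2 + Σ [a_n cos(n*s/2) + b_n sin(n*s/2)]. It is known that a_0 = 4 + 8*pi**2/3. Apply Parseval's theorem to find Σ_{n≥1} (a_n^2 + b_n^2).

128*pi**2*(pi**2 + 15)/45

Parseval: a_0^2/2 + Σ_{n≥1} (a_n^2+b_n^2) = (1/(2*pi)) ∫_{-2*pi}^{2*pi} φ(s)^2 ds = 8 + 160*pi**2/3 + 32*pi**4/5.
Subtract a_0^2/2 = 8*(3 + 2*pi**2)**2/9: Σ (a_n^2+b_n^2) = 128*pi**2*(pi**2 + 15)/45.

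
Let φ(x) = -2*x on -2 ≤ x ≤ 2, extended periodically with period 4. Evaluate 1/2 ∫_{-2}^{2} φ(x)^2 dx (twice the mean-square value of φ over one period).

1/2 ∫_{-2}^{2} φ(x)^2 dx = 1/2 · (64/3) = 32/3.

32/3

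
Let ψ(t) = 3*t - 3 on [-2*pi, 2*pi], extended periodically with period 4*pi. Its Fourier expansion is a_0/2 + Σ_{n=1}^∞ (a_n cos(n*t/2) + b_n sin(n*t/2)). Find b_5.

12/5

b_5 = (1/(2*pi)) ∫_{-2*pi}^{2*pi} ψ(t) sin(5*t/2) dt.
Integrating by parts (boundary term plus one more integral), an antiderivative of (3*t - 3) sin(5*t/2) is -6*t*cos(5*t/2)/5 + 12*sin(5*t/2)/25 + 6*cos(5*t/2)/5; evaluating from -2*pi to 2*pi: ∫_{-2*pi}^{2*pi} (3*t - 3) sin(5*t/2) dt = (-6/5 + 12*pi/5) - (-12*pi/5 - 6/5) = 24*pi/5.
Hence b_5 = (1/(2*pi))·(24*pi/5) = 12/5.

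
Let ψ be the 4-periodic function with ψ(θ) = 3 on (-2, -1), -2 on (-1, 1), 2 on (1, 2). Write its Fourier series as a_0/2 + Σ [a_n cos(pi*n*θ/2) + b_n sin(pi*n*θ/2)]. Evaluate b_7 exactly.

b_7 = 1/2 ∫_{-2}^{2} ψ(θ) sin(7*pi*θ/2) dθ.
Split the integral at the breakpoints.
Directly, an antiderivative of (3) sin(7*pi*θ/2) is -6*cos(7*pi*θ/2)/(7*pi); evaluating from -2 to -1: ∫_{-2}^{-1} (3) sin(7*pi*θ/2) dθ = (0) - (6/(7*pi)) = -6/(7*pi).
Directly, an antiderivative of (-2) sin(7*pi*θ/2) is 4*cos(7*pi*θ/2)/(7*pi); evaluating from -1 to 1: ∫_{-1}^{1} (-2) sin(7*pi*θ/2) dθ = (0) - (0) = 0.
Directly, an antiderivative of (2) sin(7*pi*θ/2) is -4*cos(7*pi*θ/2)/(7*pi); evaluating from 1 to 2: ∫_{1}^{2} (2) sin(7*pi*θ/2) dθ = (4/(7*pi)) - (0) = 4/(7*pi).
Summing the pieces and multiplying by (1/2) gives b_7 = -1/(7*pi).

-1/(7*pi)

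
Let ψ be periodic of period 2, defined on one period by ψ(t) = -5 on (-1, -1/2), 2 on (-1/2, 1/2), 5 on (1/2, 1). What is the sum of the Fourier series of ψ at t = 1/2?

At t = 1/2 the one-sided limits are ψ(1/2^-) = 2 and ψ(1/2^+) = 5.
By Dirichlet's theorem the series converges to their average, [(2) + (5)]/2 = 7/2.

7/2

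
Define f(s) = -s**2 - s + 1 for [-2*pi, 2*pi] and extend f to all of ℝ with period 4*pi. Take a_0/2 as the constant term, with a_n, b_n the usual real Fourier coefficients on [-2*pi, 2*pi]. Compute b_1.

-4

b_1 = (1/(2*pi)) ∫_{-2*pi}^{2*pi} f(s) sin(s/2) ds.
Integrating by parts twice (tabular method), an antiderivative of (-s**2 - s + 1) sin(s/2) is 2*s**2*cos(s/2) - 8*s*sin(s/2) + 2*s*cos(s/2) - 4*sin(s/2) - 18*cos(s/2); evaluating from -2*pi to 2*pi: ∫_{-2*pi}^{2*pi} (-s**2 - s + 1) sin(s/2) ds = (-8*pi**2 - 4*pi + 18) - (-8*pi**2 + 4*pi + 18) = -8*pi.
Hence b_1 = (1/(2*pi))·(-8*pi) = -4.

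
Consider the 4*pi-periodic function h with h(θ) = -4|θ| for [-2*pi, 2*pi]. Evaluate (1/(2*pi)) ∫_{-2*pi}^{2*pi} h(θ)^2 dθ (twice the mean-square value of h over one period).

128*pi**2/3

(1/(2*pi)) ∫_{-2*pi}^{2*pi} h(θ)^2 dθ = (1/(2*pi)) · (256*pi**3/3) = 128*pi**2/3.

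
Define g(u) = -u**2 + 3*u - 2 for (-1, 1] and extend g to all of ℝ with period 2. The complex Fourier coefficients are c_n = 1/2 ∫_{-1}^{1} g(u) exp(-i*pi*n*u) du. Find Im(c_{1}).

Since g is real-valued, Im(c_{1}) = -1/2 ∫_{-1}^{1} g(u) sin(pi*u) du = -b_{1}/2.
Integrating by parts twice (tabular method), an antiderivative of (-u**2 + 3*u - 2) sin(pi*u) is u**2*cos(pi*u)/pi - 2*u*sin(pi*u)/pi**2 - 3*u*cos(pi*u)/pi + 3*sin(pi*u)/pi**2 - 2*cos(pi*u)/pi**3 + 2*cos(pi*u)/pi; evaluating from -1 to 1: ∫_{-1}^{1} (-u**2 + 3*u - 2) sin(pi*u) du = (2/pi**3) - (-6/pi + 2/pi**3) = 6/pi.
Hence Im(c_{1}) = (-1/2)·(6/pi) = -3/pi.

-3/pi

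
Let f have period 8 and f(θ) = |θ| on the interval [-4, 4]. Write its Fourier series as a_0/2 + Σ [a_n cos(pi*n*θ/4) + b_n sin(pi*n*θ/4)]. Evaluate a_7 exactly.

a_7 = 1/4 ∫_{-4}^{4} f(θ) cos(7*pi*θ/4) dθ.
f is even and cos(7*pi*θ/4) is even, so the integrand is even and a_7 = 1/2 ∫_0^{4} f(θ) cos(7*pi*θ/4) dθ.
Integrating by parts (boundary term plus one more integral), an antiderivative of (θ) cos(7*pi*θ/4) is 4*θ*sin(7*pi*θ/4)/(7*pi) + 16*cos(7*pi*θ/4)/(49*pi**2); evaluating from 0 to 4: ∫_{0}^{4} (θ) cos(7*pi*θ/4) dθ = (-16/(49*pi**2)) - (16/(49*pi**2)) = -32/(49*pi**2).
Hence a_7 = (1/2)·(-32/(49*pi**2)) = -16/(49*pi**2).

-16/(49*pi**2)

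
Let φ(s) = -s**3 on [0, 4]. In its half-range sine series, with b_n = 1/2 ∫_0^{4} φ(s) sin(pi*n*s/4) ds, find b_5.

b_5 = 1/2 ∫_0^{4} (-s**3) sin(5*pi*s/4) ds.
Integrating by parts three times (tabular method), an antiderivative of (-s**3) sin(5*pi*s/4) is 4*s**3*cos(5*pi*s/4)/(5*pi) - 48*s**2*sin(5*pi*s/4)/(25*pi**2) - 384*s*cos(5*pi*s/4)/(125*pi**3) + 1536*sin(5*pi*s/4)/(625*pi**4); evaluating from 0 to 4: ∫_{0}^{4} (-s**3) sin(5*pi*s/4) ds = (256*(6 - 25*pi**2)/(125*pi**3)) - (0) = 256*(6 - 25*pi**2)/(125*pi**3).
Hence b_5 = (1/2)·(256*(6 - 25*pi**2)/(125*pi**3)) = 128*(6 - 25*pi**2)/(125*pi**3).

128*(6 - 25*pi**2)/(125*pi**3)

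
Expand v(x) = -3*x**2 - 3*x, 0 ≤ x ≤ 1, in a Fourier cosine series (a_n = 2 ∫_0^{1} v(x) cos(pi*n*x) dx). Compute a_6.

a_6 = 2 ∫_0^{1} (-3*x**2 - 3*x) cos(6*pi*x) dx.
Integrating by parts twice (tabular method), an antiderivative of (-3*x**2 - 3*x) cos(6*pi*x) is -x**2*sin(6*pi*x)/(2*pi) - x*sin(6*pi*x)/(2*pi) - x*cos(6*pi*x)/(6*pi**2) + sin(6*pi*x)/(36*pi**3) - cos(6*pi*x)/(12*pi**2); evaluating from 0 to 1: ∫_{0}^{1} (-3*x**2 - 3*x) cos(6*pi*x) dx = (-1/(4*pi**2)) - (-1/(12*pi**2)) = -1/(6*pi**2).
Hence a_6 = 2·(-1/(6*pi**2)) = -1/(3*pi**2).

-1/(3*pi**2)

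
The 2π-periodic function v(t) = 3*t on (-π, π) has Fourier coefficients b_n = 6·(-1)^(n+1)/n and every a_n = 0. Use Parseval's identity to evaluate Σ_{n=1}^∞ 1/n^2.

pi**2/6

Parseval: Σ b_n^2 = (1/π) ∫_{-π}^{π} v(t)^2 dt = 6*pi**2.
Σ b_n^2 = Σ 36/n^2, so Σ 1/n^2 = (6*pi**2)/36 = pi**2/6.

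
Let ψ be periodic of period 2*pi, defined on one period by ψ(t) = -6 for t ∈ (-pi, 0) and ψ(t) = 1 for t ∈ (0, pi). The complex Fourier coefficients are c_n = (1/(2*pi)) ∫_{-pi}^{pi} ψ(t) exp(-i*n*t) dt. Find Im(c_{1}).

-7/pi

Since ψ is real-valued, Im(c_{1}) = -(1/(2*pi)) ∫_{-pi}^{pi} ψ(t) sin(t) dt = -b_{1}/2.
Split the integral at the breakpoints.
Directly, an antiderivative of (-6) sin(t) is 6*cos(t); evaluating from -pi to 0: ∫_{-pi}^{0} (-6) sin(t) dt = (6) - (-6) = 12.
Directly, an antiderivative of (1) sin(t) is -cos(t); evaluating from 0 to pi: ∫_{0}^{pi} (1) sin(t) dt = (1) - (-1) = 2.
So ∫_{-pi}^{pi} ψ(t) sin(t) dt = 14.
Hence Im(c_{1}) = (-1/(2*pi))·(14) = -7/pi.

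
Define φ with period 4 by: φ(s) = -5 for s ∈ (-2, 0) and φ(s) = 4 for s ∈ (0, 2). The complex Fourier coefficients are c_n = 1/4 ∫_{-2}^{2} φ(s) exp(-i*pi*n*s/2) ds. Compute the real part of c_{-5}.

0

Since φ is real-valued, Re(c_{-5}) = 1/4 ∫_{-2}^{2} φ(s) cos(-5*pi*s/2) ds = a_{5}/2.
Split the integral at the breakpoints.
Directly, an antiderivative of (-5) cos(-5*pi*s/2) is -2*sin(5*pi*s/2)/pi; evaluating from -2 to 0: ∫_{-2}^{0} (-5) cos(-5*pi*s/2) ds = (0) - (0) = 0.
Directly, an antiderivative of (4) cos(-5*pi*s/2) is 8*sin(5*pi*s/2)/(5*pi); evaluating from 0 to 2: ∫_{0}^{2} (4) cos(-5*pi*s/2) ds = (0) - (0) = 0.
So ∫_{-2}^{2} φ(s) cos(-5*pi*s/2) ds = 0.
Hence Re(c_{-5}) = (1/4)·(0) = 0.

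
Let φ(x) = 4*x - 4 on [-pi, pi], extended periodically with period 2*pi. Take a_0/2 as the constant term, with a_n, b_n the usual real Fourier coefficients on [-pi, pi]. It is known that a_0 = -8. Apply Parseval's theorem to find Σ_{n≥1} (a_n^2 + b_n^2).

32*pi**2/3

Parseval: a_0^2/2 + Σ_{n≥1} (a_n^2+b_n^2) = 1/pi ∫_{-pi}^{pi} φ(x)^2 dx = 32 + 32*pi**2/3.
Subtract a_0^2/2 = 32: Σ (a_n^2+b_n^2) = 32*pi**2/3.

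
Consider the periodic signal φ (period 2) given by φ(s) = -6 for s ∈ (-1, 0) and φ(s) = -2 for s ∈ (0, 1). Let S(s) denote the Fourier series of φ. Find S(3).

-4

s = 3 differs from s = -1 by 2 full period(s), and the series is 2-periodic.
At s = -1 the one-sided limits are φ(-1^-) = -2 and φ(-1^+) = -6.
By Dirichlet's theorem the series converges to their average, [(-2) + (-6)]/2 = -4.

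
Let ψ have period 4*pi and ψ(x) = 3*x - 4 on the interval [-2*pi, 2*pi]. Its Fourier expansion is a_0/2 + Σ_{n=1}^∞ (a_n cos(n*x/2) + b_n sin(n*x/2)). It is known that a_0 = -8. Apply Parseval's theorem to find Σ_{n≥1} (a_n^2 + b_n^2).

24*pi**2

Parseval: a_0^2/2 + Σ_{n≥1} (a_n^2+b_n^2) = (1/(2*pi)) ∫_{-2*pi}^{2*pi} ψ(x)^2 dx = 32 + 24*pi**2.
Subtract a_0^2/2 = 32: Σ (a_n^2+b_n^2) = 24*pi**2.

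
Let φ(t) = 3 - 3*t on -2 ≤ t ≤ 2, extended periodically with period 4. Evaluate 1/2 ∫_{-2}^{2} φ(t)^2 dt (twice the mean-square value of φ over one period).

42

1/2 ∫_{-2}^{2} φ(t)^2 dt = 1/2 · (84) = 42.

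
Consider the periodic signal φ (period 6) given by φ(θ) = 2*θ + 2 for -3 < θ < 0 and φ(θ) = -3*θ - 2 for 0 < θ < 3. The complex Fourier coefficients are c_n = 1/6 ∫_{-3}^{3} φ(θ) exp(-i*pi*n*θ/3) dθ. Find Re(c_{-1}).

15/pi**2

Since φ is real-valued, Re(c_{-1}) = 1/6 ∫_{-3}^{3} φ(θ) cos(-pi*θ/3) dθ = a_{1}/2.
Split the integral at the breakpoints.
Integrating by parts (boundary term plus one more integral), an antiderivative of (2*θ + 2) cos(-pi*θ/3) is 6*θ*sin(pi*θ/3)/pi + 6*sin(pi*θ/3)/pi + 18*cos(pi*θ/3)/pi**2; evaluating from -3 to 0: ∫_{-3}^{0} (2*θ + 2) cos(-pi*θ/3) dθ = (18/pi**2) - (-18/pi**2) = 36/pi**2.
Integrating by parts (boundary term plus one more integral), an antiderivative of (-3*θ - 2) cos(-pi*θ/3) is -9*θ*sin(pi*θ/3)/pi - 6*sin(pi*θ/3)/pi - 27*cos(pi*θ/3)/pi**2; evaluating from 0 to 3: ∫_{0}^{3} (-3*θ - 2) cos(-pi*θ/3) dθ = (27/pi**2) - (-27/pi**2) = 54/pi**2.
So ∫_{-3}^{3} φ(θ) cos(-pi*θ/3) dθ = 90/pi**2.
Hence Re(c_{-1}) = (1/6)·(90/pi**2) = 15/pi**2.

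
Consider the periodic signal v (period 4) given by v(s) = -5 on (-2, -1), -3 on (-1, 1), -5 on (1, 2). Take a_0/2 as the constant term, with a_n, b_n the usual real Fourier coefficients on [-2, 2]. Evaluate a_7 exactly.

-4/(7*pi)

a_7 = 1/2 ∫_{-2}^{2} v(s) cos(7*pi*s/2) ds.
v is even and cos(7*pi*s/2) is even, so the integrand is even and a_7 = ∫_0^{2} v(s) cos(7*pi*s/2) ds.
Split the integral at the breakpoints.
Directly, an antiderivative of (-3) cos(7*pi*s/2) is -6*sin(7*pi*s/2)/(7*pi); evaluating from 0 to 1: ∫_{0}^{1} (-3) cos(7*pi*s/2) ds = (6/(7*pi)) - (0) = 6/(7*pi).
Directly, an antiderivative of (-5) cos(7*pi*s/2) is -10*sin(7*pi*s/2)/(7*pi); evaluating from 1 to 2: ∫_{1}^{2} (-5) cos(7*pi*s/2) ds = (0) - (10/(7*pi)) = -10/(7*pi).
Summing the pieces gives a_7 = -4/(7*pi).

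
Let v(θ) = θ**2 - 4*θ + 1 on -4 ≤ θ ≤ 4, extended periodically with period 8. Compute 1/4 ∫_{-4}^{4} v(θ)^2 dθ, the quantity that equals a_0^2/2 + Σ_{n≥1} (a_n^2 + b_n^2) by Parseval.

1482/5

1/4 ∫_{-4}^{4} v(θ)^2 dθ = 1/4 · (5928/5) = 1482/5.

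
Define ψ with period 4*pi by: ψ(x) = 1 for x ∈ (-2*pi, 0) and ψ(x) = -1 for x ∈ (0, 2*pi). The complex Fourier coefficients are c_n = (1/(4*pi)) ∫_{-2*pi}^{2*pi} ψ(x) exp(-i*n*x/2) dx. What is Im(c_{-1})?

-2/pi

Since ψ is real-valued, Im(c_{-1}) = -(1/(4*pi)) ∫_{-2*pi}^{2*pi} ψ(x) sin(-x/2) dx = b_{1}/2.
ψ is odd and sin(-x/2) is odd, so the integrand is even: ∫_{-2*pi}^{2*pi} ψ(x) sin(-x/2) dx = 2∫_0^{2*pi} ψ(x) sin(-x/2) dx.
Directly, an antiderivative of (-1) sin(-x/2) is -2*cos(x/2); evaluating from 0 to 2*pi: ∫_{0}^{2*pi} (-1) sin(-x/2) dx = (2) - (-2) = 4.
So ∫_{-2*pi}^{2*pi} ψ(x) sin(-x/2) dx = 8.
Hence Im(c_{-1}) = (-1/(4*pi))·(8) = -2/pi.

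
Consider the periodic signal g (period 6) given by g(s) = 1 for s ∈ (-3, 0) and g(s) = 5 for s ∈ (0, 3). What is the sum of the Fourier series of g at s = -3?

3

At s = -3 the one-sided limits are g(-3^-) = 5 and g(-3^+) = 1.
By Dirichlet's theorem the series converges to their average, [(5) + (1)]/2 = 3.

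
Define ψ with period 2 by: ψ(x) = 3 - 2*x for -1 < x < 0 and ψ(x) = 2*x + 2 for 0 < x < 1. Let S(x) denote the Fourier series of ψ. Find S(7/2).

4

x = 7/2 differs from x = -1/2 by 2 full period(s), and the series is 2-periodic.
ψ is continuous at x = -1/2 with value 4, so the series converges to 4 there.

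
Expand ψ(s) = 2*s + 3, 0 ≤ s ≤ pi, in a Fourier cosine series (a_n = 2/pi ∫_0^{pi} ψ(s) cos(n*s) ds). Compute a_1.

a_1 = 2/pi ∫_0^{pi} (2*s + 3) cos(s) ds.
Integrating by parts (boundary term plus one more integral), an antiderivative of (2*s + 3) cos(s) is 2*s*sin(s) + 3*sin(s) + 2*cos(s); evaluating from 0 to pi: ∫_{0}^{pi} (2*s + 3) cos(s) ds = (-2) - (2) = -4.
Hence a_1 = (2/pi)·(-4) = -8/pi.

-8/pi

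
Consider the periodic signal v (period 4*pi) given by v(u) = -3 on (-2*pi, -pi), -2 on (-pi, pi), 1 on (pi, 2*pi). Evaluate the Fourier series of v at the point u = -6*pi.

-1

u = -6*pi differs from u = 2*pi by -2 full period(s), and the series is 4*pi-periodic.
At u = 2*pi the one-sided limits are v(2*pi^-) = 1 and v(2*pi^+) = -3.
By Dirichlet's theorem the series converges to their average, [(1) + (-3)]/2 = -1.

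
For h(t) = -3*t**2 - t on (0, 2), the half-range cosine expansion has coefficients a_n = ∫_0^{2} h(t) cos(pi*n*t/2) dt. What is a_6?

a_6 = ∫_0^{2} (-3*t**2 - t) cos(3*pi*t) dt.
Integrating by parts twice (tabular method), an antiderivative of (-3*t**2 - t) cos(3*pi*t) is -t**2*sin(3*pi*t)/pi - t*sin(3*pi*t)/(3*pi) - 2*t*cos(3*pi*t)/(3*pi**2) + 2*sin(3*pi*t)/(9*pi**3) - cos(3*pi*t)/(9*pi**2); evaluating from 0 to 2: ∫_{0}^{2} (-3*t**2 - t) cos(3*pi*t) dt = (-13/(9*pi**2)) - (-1/(9*pi**2)) = -4/(3*pi**2).
Hence a_6 = -4/(3*pi**2).

-4/(3*pi**2)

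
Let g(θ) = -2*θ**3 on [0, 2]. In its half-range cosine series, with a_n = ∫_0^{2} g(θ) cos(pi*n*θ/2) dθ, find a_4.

-6/pi**2

a_4 = ∫_0^{2} (-2*θ**3) cos(2*pi*θ) dθ.
Integrating by parts three times (tabular method), an antiderivative of (-2*θ**3) cos(2*pi*θ) is -θ**3*sin(2*pi*θ)/pi - 3*θ**2*cos(2*pi*θ)/(2*pi**2) + 3*θ*sin(2*pi*θ)/(2*pi**3) + 3*cos(2*pi*θ)/(4*pi**4); evaluating from 0 to 2: ∫_{0}^{2} (-2*θ**3) cos(2*pi*θ) dθ = (3*(1 - 8*pi**2)/(4*pi**4)) - (3/(4*pi**4)) = -6/pi**2.
Hence a_4 = -6/pi**2.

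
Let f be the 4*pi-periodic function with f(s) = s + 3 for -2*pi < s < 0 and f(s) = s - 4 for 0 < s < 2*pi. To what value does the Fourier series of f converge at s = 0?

-1/2

At s = 0 the one-sided limits are f(0^-) = 3 and f(0^+) = -4.
By Dirichlet's theorem the series converges to their average, [(3) + (-4)]/2 = -1/2.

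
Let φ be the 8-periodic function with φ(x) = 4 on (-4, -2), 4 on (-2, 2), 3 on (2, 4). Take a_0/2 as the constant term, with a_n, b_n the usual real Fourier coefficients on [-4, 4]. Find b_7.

b_7 = 1/4 ∫_{-4}^{4} φ(x) sin(7*pi*x/4) dx.
Split the integral at the breakpoints.
Directly, an antiderivative of (4) sin(7*pi*x/4) is -16*cos(7*pi*x/4)/(7*pi); evaluating from -4 to -2: ∫_{-4}^{-2} (4) sin(7*pi*x/4) dx = (0) - (16/(7*pi)) = -16/(7*pi).
Directly, an antiderivative of (4) sin(7*pi*x/4) is -16*cos(7*pi*x/4)/(7*pi); evaluating from -2 to 2: ∫_{-2}^{2} (4) sin(7*pi*x/4) dx = (0) - (0) = 0.
Directly, an antiderivative of (3) sin(7*pi*x/4) is -12*cos(7*pi*x/4)/(7*pi); evaluating from 2 to 4: ∫_{2}^{4} (3) sin(7*pi*x/4) dx = (12/(7*pi)) - (0) = 12/(7*pi).
Summing the pieces and multiplying by (1/4) gives b_7 = -1/(7*pi).

-1/(7*pi)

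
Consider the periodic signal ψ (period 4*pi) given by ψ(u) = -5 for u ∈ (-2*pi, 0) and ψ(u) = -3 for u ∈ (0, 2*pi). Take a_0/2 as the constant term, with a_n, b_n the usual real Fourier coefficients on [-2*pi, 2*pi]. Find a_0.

-8

a_0 = (1/(2*pi)) ∫_{-2*pi}^{2*pi} ψ(u) du = (1/(2*pi)) · (-16*pi) = -8.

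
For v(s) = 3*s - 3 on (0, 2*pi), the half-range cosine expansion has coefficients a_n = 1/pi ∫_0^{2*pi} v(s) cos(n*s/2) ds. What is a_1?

-24/pi

a_1 = 1/pi ∫_0^{2*pi} (3*s - 3) cos(s/2) ds.
Integrating by parts (boundary term plus one more integral), an antiderivative of (3*s - 3) cos(s/2) is 6*s*sin(s/2) - 6*sin(s/2) + 12*cos(s/2); evaluating from 0 to 2*pi: ∫_{0}^{2*pi} (3*s - 3) cos(s/2) ds = (-12) - (12) = -24.
Hence a_1 = (1/pi)·(-24) = -24/pi.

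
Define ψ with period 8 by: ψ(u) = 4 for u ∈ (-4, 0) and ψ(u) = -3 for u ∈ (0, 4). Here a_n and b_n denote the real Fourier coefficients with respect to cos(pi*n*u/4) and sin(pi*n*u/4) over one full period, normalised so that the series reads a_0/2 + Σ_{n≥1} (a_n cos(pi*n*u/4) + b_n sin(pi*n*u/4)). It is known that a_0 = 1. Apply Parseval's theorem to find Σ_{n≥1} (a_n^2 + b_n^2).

49/2

Parseval: a_0^2/2 + Σ_{n≥1} (a_n^2+b_n^2) = 1/4 ∫_{-4}^{4} ψ(u)^2 du = 25.
Subtract a_0^2/2 = 1/2: Σ (a_n^2+b_n^2) = 49/2.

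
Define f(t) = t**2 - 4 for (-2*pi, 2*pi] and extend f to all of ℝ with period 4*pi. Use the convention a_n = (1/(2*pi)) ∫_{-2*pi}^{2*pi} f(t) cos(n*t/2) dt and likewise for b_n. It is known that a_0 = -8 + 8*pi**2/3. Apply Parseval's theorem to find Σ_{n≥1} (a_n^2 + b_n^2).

Parseval: a_0^2/2 + Σ_{n≥1} (a_n^2+b_n^2) = (1/(2*pi)) ∫_{-2*pi}^{2*pi} f(t)^2 dt = -64*pi**2/3 + 32 + 32*pi**4/5.
Subtract a_0^2/2 = 32*(3 - pi**2)**2/9: Σ (a_n^2+b_n^2) = 128*pi**4/45.

128*pi**4/45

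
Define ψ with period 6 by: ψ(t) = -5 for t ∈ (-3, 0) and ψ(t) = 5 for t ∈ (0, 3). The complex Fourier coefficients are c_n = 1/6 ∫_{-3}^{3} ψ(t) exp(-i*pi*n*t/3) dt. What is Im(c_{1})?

Since ψ is real-valued, Im(c_{1}) = -1/6 ∫_{-3}^{3} ψ(t) sin(pi*t/3) dt = -b_{1}/2.
ψ is odd and sin(pi*t/3) is odd, so the integrand is even: ∫_{-3}^{3} ψ(t) sin(pi*t/3) dt = 2∫_0^{3} ψ(t) sin(pi*t/3) dt.
Directly, an antiderivative of (5) sin(pi*t/3) is -15*cos(pi*t/3)/pi; evaluating from 0 to 3: ∫_{0}^{3} (5) sin(pi*t/3) dt = (15/pi) - (-15/pi) = 30/pi.
So ∫_{-3}^{3} ψ(t) sin(pi*t/3) dt = 60/pi.
Hence Im(c_{1}) = (-1/6)·(60/pi) = -10/pi.

-10/pi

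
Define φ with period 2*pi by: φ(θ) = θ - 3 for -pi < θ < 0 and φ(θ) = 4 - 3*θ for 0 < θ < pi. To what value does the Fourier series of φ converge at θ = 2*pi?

θ = 2*pi differs from θ = 0 by 1 full period(s), and the series is 2*pi-periodic.
At θ = 0 the one-sided limits are φ(0^-) = -3 and φ(0^+) = 4.
By Dirichlet's theorem the series converges to their average, [(-3) + (4)]/2 = 1/2.

1/2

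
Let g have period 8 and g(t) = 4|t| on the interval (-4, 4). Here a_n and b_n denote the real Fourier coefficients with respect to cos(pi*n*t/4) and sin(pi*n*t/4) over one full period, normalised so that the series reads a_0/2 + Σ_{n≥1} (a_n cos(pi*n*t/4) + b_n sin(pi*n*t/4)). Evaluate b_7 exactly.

b_7 = 1/4 ∫_{-4}^{4} g(t) sin(7*pi*t/4) dt.
g is even and sin(7*pi*t/4) is odd, so the integrand is odd over a symmetric interval and the integral vanishes.

0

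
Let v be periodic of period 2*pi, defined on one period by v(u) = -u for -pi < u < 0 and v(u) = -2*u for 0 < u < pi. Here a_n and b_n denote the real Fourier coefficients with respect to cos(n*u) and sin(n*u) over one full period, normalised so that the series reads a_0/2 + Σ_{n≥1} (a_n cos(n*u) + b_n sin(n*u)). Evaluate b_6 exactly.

1/2

b_6 = 1/pi ∫_{-pi}^{pi} v(u) sin(6*u) du.
Split the integral at the breakpoints.
Integrating by parts (boundary term plus one more integral), an antiderivative of (-u) sin(6*u) is u*cos(6*u)/6 - sin(6*u)/36; evaluating from -pi to 0: ∫_{-pi}^{0} (-u) sin(6*u) du = (0) - (-pi/6) = pi/6.
Integrating by parts (boundary term plus one more integral), an antiderivative of (-2*u) sin(6*u) is u*cos(6*u)/3 - sin(6*u)/18; evaluating from 0 to pi: ∫_{0}^{pi} (-2*u) sin(6*u) du = (pi/3) - (0) = pi/3.
Summing the pieces and multiplying by (1/pi) gives b_6 = 1/2.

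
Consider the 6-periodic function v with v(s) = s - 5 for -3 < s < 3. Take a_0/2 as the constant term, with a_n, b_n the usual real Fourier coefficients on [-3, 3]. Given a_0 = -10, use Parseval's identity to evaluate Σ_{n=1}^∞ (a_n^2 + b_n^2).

6

Parseval: a_0^2/2 + Σ_{n≥1} (a_n^2+b_n^2) = 1/3 ∫_{-3}^{3} v(s)^2 ds = 56.
Subtract a_0^2/2 = 50: Σ (a_n^2+b_n^2) = 6.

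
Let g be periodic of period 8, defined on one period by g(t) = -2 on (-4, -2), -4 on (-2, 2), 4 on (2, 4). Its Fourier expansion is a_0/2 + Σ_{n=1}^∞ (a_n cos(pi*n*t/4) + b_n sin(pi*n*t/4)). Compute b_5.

6/(5*pi)

b_5 = 1/4 ∫_{-4}^{4} g(t) sin(5*pi*t/4) dt.
Split the integral at the breakpoints.
Directly, an antiderivative of (-2) sin(5*pi*t/4) is 8*cos(5*pi*t/4)/(5*pi); evaluating from -4 to -2: ∫_{-4}^{-2} (-2) sin(5*pi*t/4) dt = (0) - (-8/(5*pi)) = 8/(5*pi).
Directly, an antiderivative of (-4) sin(5*pi*t/4) is 16*cos(5*pi*t/4)/(5*pi); evaluating from -2 to 2: ∫_{-2}^{2} (-4) sin(5*pi*t/4) dt = (0) - (0) = 0.
Directly, an antiderivative of (4) sin(5*pi*t/4) is -16*cos(5*pi*t/4)/(5*pi); evaluating from 2 to 4: ∫_{2}^{4} (4) sin(5*pi*t/4) dt = (16/(5*pi)) - (0) = 16/(5*pi).
Summing the pieces and multiplying by (1/4) gives b_5 = 6/(5*pi).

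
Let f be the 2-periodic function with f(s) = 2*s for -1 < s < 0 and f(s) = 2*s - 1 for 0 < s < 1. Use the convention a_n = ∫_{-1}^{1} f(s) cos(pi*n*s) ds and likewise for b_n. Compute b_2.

-2/pi

b_2 = ∫_{-1}^{1} f(s) sin(2*pi*s) ds.
Split the integral at the breakpoints.
Integrating by parts (boundary term plus one more integral), an antiderivative of (2*s) sin(2*pi*s) is -s*cos(2*pi*s)/pi + sin(2*pi*s)/(2*pi**2); evaluating from -1 to 0: ∫_{-1}^{0} (2*s) sin(2*pi*s) ds = (0) - (1/pi) = -1/pi.
Integrating by parts (boundary term plus one more integral), an antiderivative of (2*s - 1) sin(2*pi*s) is -s*cos(2*pi*s)/pi + sin(2*pi*s)/(2*pi**2) + cos(2*pi*s)/(2*pi); evaluating from 0 to 1: ∫_{0}^{1} (2*s - 1) sin(2*pi*s) ds = (-1/(2*pi)) - (1/(2*pi)) = -1/pi.
Summing the pieces gives b_2 = -2/pi.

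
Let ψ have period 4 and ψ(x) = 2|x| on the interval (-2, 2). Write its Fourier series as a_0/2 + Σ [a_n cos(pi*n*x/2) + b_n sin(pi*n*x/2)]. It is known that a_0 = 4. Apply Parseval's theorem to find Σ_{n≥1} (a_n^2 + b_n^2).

Parseval: a_0^2/2 + Σ_{n≥1} (a_n^2+b_n^2) = 1/2 ∫_{-2}^{2} ψ(x)^2 dx = 32/3.
Subtract a_0^2/2 = 8: Σ (a_n^2+b_n^2) = 8/3.

8/3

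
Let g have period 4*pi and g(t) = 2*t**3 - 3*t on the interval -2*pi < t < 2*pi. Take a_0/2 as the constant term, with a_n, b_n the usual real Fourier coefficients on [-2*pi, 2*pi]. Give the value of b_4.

6 - 8*pi**2

b_4 = (1/(2*pi)) ∫_{-2*pi}^{2*pi} g(t) sin(2*t) dt.
g is odd and sin(2*t) is odd, so the integrand is even and b_4 = 1/pi ∫_0^{2*pi} g(t) sin(2*t) dt.
Integrating by parts three times (tabular method), an antiderivative of (2*t**3 - 3*t) sin(2*t) is -t**3*cos(2*t) + 3*t**2*sin(2*t)/2 + 3*t*cos(2*t) - 3*sin(2*t)/2; evaluating from 0 to 2*pi: ∫_{0}^{2*pi} (2*t**3 - 3*t) sin(2*t) dt = (-8*pi**3 + 6*pi) - (0) = -8*pi**3 + 6*pi.
Hence b_4 = (1/pi)·(-8*pi**3 + 6*pi) = 6 - 8*pi**2.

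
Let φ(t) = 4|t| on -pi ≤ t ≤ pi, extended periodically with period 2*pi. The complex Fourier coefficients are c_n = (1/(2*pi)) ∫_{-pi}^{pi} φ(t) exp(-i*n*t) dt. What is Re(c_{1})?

Since φ is real-valued, Re(c_{1}) = (1/(2*pi)) ∫_{-pi}^{pi} φ(t) cos(t) dt = a_{1}/2.
φ is even and cos(t) is even, so the integrand is even: ∫_{-pi}^{pi} φ(t) cos(t) dt = 2∫_0^{pi} φ(t) cos(t) dt.
Integrating by parts (boundary term plus one more integral), an antiderivative of (4*t) cos(t) is 4*t*sin(t) + 4*cos(t); evaluating from 0 to pi: ∫_{0}^{pi} (4*t) cos(t) dt = (-4) - (4) = -8.
So ∫_{-pi}^{pi} φ(t) cos(t) dt = -16.
Hence Re(c_{1}) = (1/(2*pi))·(-16) = -8/pi.

-8/pi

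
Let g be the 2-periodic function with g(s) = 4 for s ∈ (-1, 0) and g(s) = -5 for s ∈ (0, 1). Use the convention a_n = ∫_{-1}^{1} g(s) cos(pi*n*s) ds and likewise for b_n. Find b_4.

0

b_4 = ∫_{-1}^{1} g(s) sin(4*pi*s) ds.
Split the integral at the breakpoints.
Directly, an antiderivative of (4) sin(4*pi*s) is -cos(4*pi*s)/pi; evaluating from -1 to 0: ∫_{-1}^{0} (4) sin(4*pi*s) ds = (-1/pi) - (-1/pi) = 0.
Directly, an antiderivative of (-5) sin(4*pi*s) is 5*cos(4*pi*s)/(4*pi); evaluating from 0 to 1: ∫_{0}^{1} (-5) sin(4*pi*s) ds = (5/(4*pi)) - (5/(4*pi)) = 0.
Summing the pieces gives b_4 = 0.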